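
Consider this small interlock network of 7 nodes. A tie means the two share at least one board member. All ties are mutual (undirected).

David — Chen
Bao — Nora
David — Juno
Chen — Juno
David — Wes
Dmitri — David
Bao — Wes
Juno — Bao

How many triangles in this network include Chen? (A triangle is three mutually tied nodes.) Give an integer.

Chen's neighbors: David and Juno.
Neighbor pairs that are themselves tied: Chen–David–Juno. Each forms one triangle with Chen, for 1 in total.

1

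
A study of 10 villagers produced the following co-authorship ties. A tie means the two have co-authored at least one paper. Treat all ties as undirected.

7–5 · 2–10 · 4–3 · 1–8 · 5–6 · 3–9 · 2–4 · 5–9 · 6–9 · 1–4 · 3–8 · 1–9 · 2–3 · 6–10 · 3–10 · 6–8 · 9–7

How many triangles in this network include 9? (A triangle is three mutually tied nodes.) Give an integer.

2

9's neighbors: 1, 3, 5, 6, and 7.
Neighbor pairs that are themselves tied: 9–5–6; 9–5–7. Each forms one triangle with 9, for 2 in total.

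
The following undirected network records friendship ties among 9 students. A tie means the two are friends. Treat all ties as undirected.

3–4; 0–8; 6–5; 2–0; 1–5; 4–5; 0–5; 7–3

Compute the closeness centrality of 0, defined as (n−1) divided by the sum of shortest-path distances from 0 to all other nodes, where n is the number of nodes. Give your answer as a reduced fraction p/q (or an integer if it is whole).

1/2

Distances from 0: 1:2, 2:1, 3:3, 4:2, 5:1, 6:2, 7:4, 8:1. Sum = 16.
n = 9, so closeness = 8/16 = 1/2.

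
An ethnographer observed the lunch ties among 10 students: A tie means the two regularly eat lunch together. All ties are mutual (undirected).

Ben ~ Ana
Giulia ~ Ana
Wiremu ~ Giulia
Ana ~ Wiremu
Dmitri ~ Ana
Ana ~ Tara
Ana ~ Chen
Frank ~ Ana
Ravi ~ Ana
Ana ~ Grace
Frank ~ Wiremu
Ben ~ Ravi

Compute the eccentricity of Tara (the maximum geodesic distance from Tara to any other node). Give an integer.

2

Distances from Tara: Ana:1, Ben:2, Chen:2, Dmitri:2, Frank:2, Giulia:2, Grace:2, Ravi:2, Wiremu:2.
The largest is 2 (to Ben, Chen, Ravi, Giulia, Frank, Dmitri, Grace, and Wiremu), so the eccentricity of Tara is 2.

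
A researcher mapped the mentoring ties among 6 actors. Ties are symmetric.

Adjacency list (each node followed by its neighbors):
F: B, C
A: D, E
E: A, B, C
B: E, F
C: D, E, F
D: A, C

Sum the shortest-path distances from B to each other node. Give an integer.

Distances from B: A:2, C:2, D:3, E:1, F:1.
Sum = 2 + 2 + 3 + 1 + 1 = 9.

9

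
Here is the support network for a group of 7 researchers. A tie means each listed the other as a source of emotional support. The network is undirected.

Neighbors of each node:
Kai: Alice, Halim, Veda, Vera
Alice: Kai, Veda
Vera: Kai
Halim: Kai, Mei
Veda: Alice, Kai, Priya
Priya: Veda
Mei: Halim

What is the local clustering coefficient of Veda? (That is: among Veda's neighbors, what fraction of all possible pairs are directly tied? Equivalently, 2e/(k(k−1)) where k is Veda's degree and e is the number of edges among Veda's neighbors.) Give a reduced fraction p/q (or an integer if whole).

Veda's neighbors: Alice, Kai, and Priya (k = 3).
Possible neighbor pairs: C(3,2) = 3. Edges among them: Alice–Kai → e = 1.
Clustering(Veda) = 1/3.

1/3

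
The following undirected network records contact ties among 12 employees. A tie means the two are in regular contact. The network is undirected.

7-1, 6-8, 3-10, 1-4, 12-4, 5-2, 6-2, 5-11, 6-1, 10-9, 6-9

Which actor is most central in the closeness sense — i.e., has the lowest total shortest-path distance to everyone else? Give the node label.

Farness (sum of distances to all others) for each node — 1:25, 2:27, 3:45, 4:33, 5:35, 6:21, 7:35, 8:31, 9:27, 10:35, 11:45, 12:43.
The smallest farness is 21, for 6, so 6 has the highest closeness.

6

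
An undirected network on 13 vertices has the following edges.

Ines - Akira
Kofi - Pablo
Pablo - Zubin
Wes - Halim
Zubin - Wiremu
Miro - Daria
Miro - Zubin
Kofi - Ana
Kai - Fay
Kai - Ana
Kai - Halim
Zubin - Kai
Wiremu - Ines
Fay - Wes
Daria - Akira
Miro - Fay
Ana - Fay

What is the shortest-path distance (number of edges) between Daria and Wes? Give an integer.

One shortest route is Daria – Miro – Fay – Wes, which uses 3 edges, and at distance 2 from Daria we only reach {Fay, Ines, Zubin}, which does not include Wes. So d(Daria,Wes) = 3.

3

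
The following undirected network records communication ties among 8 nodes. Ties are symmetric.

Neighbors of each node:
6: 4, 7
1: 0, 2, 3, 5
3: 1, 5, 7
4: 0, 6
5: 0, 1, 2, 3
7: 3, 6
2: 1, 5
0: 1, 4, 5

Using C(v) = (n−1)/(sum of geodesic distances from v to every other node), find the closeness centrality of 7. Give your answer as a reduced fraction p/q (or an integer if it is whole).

1/2

Distances from 7: 0:3, 1:2, 2:3, 3:1, 4:2, 5:2, 6:1. Sum = 14.
n = 8, so closeness = 7/14 = 1/2.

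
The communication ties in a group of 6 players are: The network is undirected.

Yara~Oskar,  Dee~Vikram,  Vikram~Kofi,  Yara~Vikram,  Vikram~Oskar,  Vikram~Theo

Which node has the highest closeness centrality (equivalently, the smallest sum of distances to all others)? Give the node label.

Farness (sum of distances to all others) for each node — Dee:9, Kofi:9, Oskar:8, Theo:9, Vikram:5, Yara:8.
The smallest farness is 5, for Vikram, so Vikram has the highest closeness.

Vikram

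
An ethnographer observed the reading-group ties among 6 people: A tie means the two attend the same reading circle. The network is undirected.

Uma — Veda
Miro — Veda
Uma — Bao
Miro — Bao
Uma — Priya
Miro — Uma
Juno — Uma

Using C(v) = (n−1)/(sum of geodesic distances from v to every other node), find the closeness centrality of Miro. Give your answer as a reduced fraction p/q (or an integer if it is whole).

Distances from Miro: Bao:1, Juno:2, Priya:2, Uma:1, Veda:1. Sum = 7.
n = 6, so closeness = 5/7.

5/7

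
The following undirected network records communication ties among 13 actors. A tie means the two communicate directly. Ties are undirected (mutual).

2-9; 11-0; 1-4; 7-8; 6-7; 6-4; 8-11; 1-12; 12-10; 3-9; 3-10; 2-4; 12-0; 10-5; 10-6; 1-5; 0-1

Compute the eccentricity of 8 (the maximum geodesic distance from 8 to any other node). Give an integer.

Distances from 8: 0:2, 1:3, 2:4, 3:4, 4:3, 5:4, 6:2, 7:1, 9:5, 10:3, 11:1, 12:3.
The largest is 5 (to 9), so the eccentricity of 8 is 5.

5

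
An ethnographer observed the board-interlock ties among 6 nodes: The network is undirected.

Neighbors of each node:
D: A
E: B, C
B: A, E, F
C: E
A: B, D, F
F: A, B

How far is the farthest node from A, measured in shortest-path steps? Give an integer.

3

Distances from A: B:1, C:3, D:1, E:2, F:1.
The largest is 3 (to C), so the eccentricity of A is 3.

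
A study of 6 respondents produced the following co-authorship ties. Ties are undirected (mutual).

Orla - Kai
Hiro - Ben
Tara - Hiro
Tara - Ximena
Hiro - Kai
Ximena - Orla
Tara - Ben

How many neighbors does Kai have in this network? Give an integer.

Kai is directly tied to Hiro and Orla. That is 2 neighbors, so the degree of Kai is 2.

2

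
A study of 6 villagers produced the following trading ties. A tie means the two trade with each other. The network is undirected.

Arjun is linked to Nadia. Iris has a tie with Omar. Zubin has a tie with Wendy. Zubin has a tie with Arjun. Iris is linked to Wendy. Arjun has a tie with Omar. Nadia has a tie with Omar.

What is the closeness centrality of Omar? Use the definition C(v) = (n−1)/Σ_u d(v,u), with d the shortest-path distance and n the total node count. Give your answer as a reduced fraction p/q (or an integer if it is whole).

5/7

Distances from Omar: Arjun:1, Iris:1, Nadia:1, Wendy:2, Zubin:2. Sum = 7.
n = 6, so closeness = 5/7.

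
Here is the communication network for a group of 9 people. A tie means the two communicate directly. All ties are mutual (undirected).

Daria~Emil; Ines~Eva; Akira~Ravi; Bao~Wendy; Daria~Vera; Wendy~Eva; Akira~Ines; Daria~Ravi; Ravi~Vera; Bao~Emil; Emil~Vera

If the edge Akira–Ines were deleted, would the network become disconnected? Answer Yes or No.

Even without that edge, Akira still reaches Ines via Akira – Ravi – Vera – Emil – Bao – Wendy – Eva – Ines, so the network stays connected. Not a bridge.

No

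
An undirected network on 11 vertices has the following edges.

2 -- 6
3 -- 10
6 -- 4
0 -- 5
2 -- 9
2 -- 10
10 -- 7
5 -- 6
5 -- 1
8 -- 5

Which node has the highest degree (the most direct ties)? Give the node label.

5

Degrees — 0:1, 1:1, 2:3, 3:1, 4:1, 5:4, 6:3, 7:1, 8:1, 9:1, 10:3.
The maximum is 4, attained only by 5.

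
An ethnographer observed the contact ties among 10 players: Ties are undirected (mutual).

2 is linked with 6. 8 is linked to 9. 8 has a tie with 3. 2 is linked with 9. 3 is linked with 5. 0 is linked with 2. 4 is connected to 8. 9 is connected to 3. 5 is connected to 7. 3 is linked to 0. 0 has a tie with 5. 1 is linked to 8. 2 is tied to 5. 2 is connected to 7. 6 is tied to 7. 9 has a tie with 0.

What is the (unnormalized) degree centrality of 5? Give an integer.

5 is directly tied to 0, 2, 3, and 7. That is 4 neighbors, so the degree of 5 is 4.

4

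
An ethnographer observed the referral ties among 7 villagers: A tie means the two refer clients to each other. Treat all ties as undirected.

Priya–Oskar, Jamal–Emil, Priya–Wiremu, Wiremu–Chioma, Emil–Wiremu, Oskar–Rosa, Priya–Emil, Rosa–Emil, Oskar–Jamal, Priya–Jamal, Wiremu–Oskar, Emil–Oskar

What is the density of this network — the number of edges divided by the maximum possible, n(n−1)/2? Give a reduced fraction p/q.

There are 12 edges and 7 nodes, so the maximum possible is C(7,2) = 21.
Density = 12/21 = 4/7.

4/7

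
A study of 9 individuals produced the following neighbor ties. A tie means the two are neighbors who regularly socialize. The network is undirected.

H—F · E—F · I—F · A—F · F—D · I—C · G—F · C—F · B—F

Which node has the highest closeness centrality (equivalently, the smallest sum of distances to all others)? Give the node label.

Farness (sum of distances to all others) for each node — A:15, B:15, C:14, D:15, E:15, F:8, G:15, H:15, I:14.
The smallest farness is 8, for F, so F has the highest closeness.

F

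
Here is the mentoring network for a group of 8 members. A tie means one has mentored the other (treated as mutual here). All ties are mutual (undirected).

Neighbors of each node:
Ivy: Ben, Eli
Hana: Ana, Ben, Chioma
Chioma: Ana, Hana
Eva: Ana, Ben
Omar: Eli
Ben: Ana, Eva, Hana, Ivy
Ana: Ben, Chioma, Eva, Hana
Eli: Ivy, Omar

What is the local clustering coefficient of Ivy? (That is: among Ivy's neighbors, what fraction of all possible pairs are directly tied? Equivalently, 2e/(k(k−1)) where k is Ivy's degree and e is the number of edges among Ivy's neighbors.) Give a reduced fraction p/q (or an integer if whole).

0

Ivy's neighbors: Ben and Eli (k = 2).
Possible neighbor pairs: C(2,2) = 1. Edges among them: none → e = 0.
Clustering(Ivy) = 0/1.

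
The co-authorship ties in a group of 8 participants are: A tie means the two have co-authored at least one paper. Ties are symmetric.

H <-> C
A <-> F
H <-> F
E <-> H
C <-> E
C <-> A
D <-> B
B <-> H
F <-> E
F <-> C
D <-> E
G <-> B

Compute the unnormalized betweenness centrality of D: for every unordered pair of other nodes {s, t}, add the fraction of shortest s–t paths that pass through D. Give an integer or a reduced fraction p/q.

1

Pairs whose geodesics pass through D — E–G: 1/2; E–B: 1/2.
All other pairs contribute 0.
Summing the contributions gives betweenness(D) = 1.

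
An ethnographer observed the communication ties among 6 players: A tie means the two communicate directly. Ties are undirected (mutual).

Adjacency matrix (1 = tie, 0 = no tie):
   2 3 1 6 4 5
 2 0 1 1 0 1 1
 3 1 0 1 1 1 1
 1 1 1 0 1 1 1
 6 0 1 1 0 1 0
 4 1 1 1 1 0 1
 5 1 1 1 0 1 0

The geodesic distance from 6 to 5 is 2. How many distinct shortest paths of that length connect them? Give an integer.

The shortest distance is 2. The length-2 paths are: 6–3–5; 6–1–5; 6–4–5.
That gives 3 distinct shortest paths.

3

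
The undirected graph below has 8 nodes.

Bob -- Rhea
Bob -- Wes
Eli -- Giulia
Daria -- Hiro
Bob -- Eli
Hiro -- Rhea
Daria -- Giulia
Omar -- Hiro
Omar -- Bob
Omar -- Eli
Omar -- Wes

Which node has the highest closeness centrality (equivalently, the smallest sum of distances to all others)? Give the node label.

Farness (sum of distances to all others) for each node — Bob:11, Daria:14, Eli:11, Giulia:14, Hiro:11, Omar:10, Rhea:13, Wes:14.
The smallest farness is 10, for Omar, so Omar has the highest closeness.

Omar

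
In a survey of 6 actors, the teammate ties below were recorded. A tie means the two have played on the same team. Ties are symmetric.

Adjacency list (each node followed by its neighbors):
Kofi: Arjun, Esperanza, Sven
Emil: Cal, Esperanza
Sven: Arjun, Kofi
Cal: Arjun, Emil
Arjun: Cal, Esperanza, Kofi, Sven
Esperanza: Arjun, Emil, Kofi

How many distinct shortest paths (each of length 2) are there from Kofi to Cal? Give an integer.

The shortest distance is 2, and the only length-2 path is Kofi–Arjun–Cal. So there is exactly 1 shortest path.

1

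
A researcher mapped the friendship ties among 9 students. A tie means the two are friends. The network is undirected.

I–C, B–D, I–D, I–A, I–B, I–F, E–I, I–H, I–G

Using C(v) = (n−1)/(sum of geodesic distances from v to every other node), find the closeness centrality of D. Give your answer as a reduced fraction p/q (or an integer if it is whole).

Distances from D: A:2, B:1, C:2, E:2, F:2, G:2, H:2, I:1. Sum = 14.
n = 9, so closeness = 8/14 = 4/7.

4/7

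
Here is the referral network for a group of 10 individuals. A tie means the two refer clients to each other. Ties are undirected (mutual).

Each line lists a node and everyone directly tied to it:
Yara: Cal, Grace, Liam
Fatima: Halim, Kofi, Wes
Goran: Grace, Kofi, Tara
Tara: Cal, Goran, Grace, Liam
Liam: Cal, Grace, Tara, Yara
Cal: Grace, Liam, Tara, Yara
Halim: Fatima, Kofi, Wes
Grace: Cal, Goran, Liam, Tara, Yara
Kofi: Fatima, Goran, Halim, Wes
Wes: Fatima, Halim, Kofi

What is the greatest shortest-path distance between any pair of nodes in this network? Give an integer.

4

Eccentricity of each node (its greatest distance to any other): Cal:4, Fatima:4, Goran:2, Grace:3, Halim:4, Kofi:3, Liam:4, Tara:3, Wes:4, Yara:4.
The maximum eccentricity is 4, realized for instance by the pair Fatima–Liam via Fatima – Kofi – Goran – Tara – Liam. So the diameter is 4.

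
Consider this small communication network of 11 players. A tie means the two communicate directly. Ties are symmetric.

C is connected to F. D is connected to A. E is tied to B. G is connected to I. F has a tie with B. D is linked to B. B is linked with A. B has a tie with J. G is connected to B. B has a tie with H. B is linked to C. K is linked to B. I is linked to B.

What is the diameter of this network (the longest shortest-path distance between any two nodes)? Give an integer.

2

Eccentricity of each node (its greatest distance to any other): A:2, B:1, C:2, D:2, E:2, F:2, G:2, H:2, I:2, J:2, K:2.
The maximum eccentricity is 2, realized for instance by the pair F–A via F – B – A. So the diameter is 2.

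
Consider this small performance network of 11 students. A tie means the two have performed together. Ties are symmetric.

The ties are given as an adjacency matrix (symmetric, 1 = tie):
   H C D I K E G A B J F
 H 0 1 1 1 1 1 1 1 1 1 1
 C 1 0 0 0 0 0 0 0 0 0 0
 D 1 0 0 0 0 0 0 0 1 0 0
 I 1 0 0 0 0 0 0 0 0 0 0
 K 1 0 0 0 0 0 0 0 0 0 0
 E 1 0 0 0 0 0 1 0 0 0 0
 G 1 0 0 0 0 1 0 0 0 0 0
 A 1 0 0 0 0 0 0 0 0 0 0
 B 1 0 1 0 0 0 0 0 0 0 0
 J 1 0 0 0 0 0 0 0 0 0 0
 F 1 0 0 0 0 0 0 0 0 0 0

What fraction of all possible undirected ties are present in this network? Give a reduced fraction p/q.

12/55

There are 12 edges and 11 nodes, so the maximum possible is C(11,2) = 55.
Density = 12/55.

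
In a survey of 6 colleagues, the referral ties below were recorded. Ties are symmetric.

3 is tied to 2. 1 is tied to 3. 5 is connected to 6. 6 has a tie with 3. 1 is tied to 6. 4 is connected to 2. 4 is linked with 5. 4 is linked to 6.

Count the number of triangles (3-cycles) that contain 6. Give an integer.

6's neighbors: 1, 3, 4, and 5.
Neighbor pairs that are themselves tied: 6–1–3; 6–4–5. Each forms one triangle with 6, for 2 in total.

2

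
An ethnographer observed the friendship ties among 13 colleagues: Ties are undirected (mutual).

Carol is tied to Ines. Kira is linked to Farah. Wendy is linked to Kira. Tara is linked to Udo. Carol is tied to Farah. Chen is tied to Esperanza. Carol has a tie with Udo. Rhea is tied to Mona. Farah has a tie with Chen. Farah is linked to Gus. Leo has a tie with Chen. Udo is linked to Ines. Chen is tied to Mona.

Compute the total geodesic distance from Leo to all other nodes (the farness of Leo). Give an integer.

Distances from Leo: Carol:3, Chen:1, Esperanza:2, Farah:2, Gus:3, Ines:4, Kira:3, Mona:2, Rhea:3, Tara:5, Udo:4, Wendy:4.
Sum = 3 + 1 + 2 + 2 + 3 + 4 + 3 + 2 + 3 + 5 + 4 + 4 = 36.

36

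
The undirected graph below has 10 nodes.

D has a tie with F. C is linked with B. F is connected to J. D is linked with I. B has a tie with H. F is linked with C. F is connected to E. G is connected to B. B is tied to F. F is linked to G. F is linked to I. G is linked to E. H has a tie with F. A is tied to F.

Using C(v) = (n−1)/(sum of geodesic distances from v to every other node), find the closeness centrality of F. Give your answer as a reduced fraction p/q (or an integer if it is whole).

1

Distances from F: A:1, B:1, C:1, D:1, E:1, G:1, H:1, I:1, J:1. Sum = 9.
n = 10, so closeness = 9/9 = 1.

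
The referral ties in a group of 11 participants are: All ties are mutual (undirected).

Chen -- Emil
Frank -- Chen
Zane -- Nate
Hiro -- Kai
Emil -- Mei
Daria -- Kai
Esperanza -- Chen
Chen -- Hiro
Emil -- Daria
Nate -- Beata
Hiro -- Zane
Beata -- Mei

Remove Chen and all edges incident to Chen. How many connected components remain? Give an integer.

Without Chen, the remaining ties split the others into: {Beata, Daria, Emil, Hiro, Kai, Mei, Nate, Zane}; {Esperanza}; {Frank}.
That's 3 separate components.

3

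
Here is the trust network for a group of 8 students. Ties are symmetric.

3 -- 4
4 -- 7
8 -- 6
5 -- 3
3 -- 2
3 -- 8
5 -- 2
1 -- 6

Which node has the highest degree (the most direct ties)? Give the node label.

Degrees — 1:1, 2:2, 3:4, 4:2, 5:2, 6:2, 7:1, 8:2.
The maximum is 4, attained only by 3.

3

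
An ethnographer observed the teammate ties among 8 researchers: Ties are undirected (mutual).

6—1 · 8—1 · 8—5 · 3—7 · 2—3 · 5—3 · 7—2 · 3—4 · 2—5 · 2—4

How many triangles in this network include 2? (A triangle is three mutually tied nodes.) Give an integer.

2's neighbors: 3, 4, 5, and 7.
Neighbor pairs that are themselves tied: 2–3–4; 2–3–5; 2–3–7. Each forms one triangle with 2, for 3 in total.

3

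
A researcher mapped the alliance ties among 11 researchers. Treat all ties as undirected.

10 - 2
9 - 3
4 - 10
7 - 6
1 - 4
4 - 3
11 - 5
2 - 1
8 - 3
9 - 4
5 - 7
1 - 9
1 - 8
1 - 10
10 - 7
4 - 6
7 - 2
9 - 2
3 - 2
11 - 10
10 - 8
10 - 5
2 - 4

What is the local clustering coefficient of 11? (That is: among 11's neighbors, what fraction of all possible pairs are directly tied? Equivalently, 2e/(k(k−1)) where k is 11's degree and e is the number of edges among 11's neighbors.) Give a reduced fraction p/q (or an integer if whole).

1

11's neighbors: 5 and 10 (k = 2).
Possible neighbor pairs: C(2,2) = 1. Edges among them: 5–10 → e = 1.
Clustering(11) = 1/1.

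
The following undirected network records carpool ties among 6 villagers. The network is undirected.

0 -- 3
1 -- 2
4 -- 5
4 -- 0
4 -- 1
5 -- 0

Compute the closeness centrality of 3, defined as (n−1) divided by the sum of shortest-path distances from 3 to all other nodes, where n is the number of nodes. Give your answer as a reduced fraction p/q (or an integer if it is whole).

5/12

Distances from 3: 0:1, 1:3, 2:4, 4:2, 5:2. Sum = 12.
n = 6, so closeness = 5/12.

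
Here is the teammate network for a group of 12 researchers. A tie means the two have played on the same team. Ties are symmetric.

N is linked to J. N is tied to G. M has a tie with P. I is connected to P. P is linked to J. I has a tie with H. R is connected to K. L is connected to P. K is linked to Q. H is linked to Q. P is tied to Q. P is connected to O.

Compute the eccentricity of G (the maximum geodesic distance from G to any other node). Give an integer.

6

Distances from G: H:5, I:4, J:2, K:5, L:4, M:4, N:1, O:4, P:3, Q:4, R:6.
The largest is 6 (to R), so the eccentricity of G is 6.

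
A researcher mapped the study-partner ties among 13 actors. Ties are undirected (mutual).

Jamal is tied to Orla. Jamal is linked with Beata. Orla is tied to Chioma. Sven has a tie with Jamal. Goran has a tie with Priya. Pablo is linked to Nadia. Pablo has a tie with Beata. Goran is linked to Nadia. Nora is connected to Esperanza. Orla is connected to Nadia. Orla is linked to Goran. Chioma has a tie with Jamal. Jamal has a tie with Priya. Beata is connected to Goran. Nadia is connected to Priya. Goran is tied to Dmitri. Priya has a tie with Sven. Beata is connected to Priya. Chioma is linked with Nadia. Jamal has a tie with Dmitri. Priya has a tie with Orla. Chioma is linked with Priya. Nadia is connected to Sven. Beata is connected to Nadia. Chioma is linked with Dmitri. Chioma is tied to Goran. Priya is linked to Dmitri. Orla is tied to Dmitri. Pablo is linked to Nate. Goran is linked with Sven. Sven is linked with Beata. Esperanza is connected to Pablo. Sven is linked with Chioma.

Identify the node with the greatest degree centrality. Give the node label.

Degrees — Beata:6, Chioma:7, Dmitri:5, Esperanza:2, Goran:7, Jamal:6, Nadia:7, Nate:1, Nora:1, Orla:6, Pablo:4, Priya:8, Sven:6.
The maximum is 8, attained only by Priya.

Priya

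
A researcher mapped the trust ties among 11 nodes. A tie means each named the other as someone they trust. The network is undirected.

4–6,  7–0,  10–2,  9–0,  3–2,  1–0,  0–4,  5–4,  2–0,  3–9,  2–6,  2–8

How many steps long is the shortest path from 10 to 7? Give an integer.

3

One shortest route is 10 – 2 – 0 – 7, which uses 3 edges, and at distance 2 from 10 we only reach {0, 3, 6, 8}, which does not include 7. So d(10,7) = 3.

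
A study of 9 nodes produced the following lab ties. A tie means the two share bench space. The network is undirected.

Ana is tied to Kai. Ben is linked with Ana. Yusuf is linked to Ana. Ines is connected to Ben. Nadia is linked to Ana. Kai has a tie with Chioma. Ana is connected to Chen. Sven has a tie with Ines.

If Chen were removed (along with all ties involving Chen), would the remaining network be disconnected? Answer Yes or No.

Even without Chen, every remaining node can still reach every other (the residual graph is connected), so Chen is not a cut vertex.

No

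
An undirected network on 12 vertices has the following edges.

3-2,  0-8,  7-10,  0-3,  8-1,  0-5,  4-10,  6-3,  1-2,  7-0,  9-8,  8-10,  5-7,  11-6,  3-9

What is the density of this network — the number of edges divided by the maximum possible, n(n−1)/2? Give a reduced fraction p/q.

5/22

There are 15 edges and 12 nodes, so the maximum possible is C(12,2) = 66.
Density = 15/66 = 5/22.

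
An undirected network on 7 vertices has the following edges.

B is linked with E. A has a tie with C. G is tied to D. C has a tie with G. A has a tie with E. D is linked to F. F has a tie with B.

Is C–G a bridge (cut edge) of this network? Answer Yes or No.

Even without that edge, C still reaches G via C – A – E – B – F – D – G, so the network stays connected. Not a bridge.

No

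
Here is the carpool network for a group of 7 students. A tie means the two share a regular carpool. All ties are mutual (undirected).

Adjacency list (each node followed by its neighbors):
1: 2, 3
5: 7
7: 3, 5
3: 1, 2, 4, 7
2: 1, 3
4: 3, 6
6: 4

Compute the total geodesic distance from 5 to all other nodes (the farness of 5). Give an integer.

Distances from 5: 1:3, 2:3, 3:2, 4:3, 6:4, 7:1.
Sum = 3 + 3 + 2 + 3 + 4 + 1 = 16.

16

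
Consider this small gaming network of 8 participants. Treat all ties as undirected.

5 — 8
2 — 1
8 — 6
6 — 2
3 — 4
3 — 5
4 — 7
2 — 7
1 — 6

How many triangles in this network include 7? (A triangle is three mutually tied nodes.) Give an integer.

7's neighbors are 2 and 4, but none of them are tied to each other, so no triangle contains 7.

0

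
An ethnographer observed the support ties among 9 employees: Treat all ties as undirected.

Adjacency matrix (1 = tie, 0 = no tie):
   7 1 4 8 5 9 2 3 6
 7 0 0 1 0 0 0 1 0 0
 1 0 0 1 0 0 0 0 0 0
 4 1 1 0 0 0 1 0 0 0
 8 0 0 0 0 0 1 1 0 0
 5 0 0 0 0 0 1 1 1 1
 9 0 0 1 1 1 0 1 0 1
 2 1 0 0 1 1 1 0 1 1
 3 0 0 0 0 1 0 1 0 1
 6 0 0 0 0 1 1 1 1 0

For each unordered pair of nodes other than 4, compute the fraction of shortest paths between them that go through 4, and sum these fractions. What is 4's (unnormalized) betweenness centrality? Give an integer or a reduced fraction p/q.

15/2

Pairs whose geodesics pass through 4 — 7–1: 1; 7–9: 1/2; 1–8: 1; 1–5: 1; 1–9: 1; 1–2: 2/2; 1–3: 4/4; 1–6: 1.
All other pairs contribute 0.
Summing the contributions gives betweenness(4) = 15/2.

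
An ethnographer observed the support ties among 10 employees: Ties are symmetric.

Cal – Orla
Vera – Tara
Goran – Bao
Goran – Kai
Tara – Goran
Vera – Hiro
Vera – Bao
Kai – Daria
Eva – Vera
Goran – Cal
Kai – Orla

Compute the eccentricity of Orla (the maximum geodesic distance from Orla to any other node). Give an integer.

5

Distances from Orla: Bao:3, Cal:1, Daria:2, Eva:5, Goran:2, Hiro:5, Kai:1, Tara:3, Vera:4.
The largest is 5 (to Eva and Hiro), so the eccentricity of Orla is 5.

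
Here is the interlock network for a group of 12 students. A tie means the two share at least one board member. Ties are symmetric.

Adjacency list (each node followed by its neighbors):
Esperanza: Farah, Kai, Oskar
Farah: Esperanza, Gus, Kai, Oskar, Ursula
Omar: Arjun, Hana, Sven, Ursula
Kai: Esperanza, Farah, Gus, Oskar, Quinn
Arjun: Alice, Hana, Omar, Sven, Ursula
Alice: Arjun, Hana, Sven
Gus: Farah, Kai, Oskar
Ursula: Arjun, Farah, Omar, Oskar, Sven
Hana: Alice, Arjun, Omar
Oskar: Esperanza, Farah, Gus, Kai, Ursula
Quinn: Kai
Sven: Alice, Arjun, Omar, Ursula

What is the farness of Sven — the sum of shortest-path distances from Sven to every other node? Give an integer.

23

Distances from Sven: Alice:1, Arjun:1, Esperanza:3, Farah:2, Gus:3, Hana:2, Kai:3, Omar:1, Oskar:2, Quinn:4, Ursula:1.
Sum = 1 + 1 + 3 + 2 + 3 + 2 + 3 + 1 + 2 + 4 + 1 = 23.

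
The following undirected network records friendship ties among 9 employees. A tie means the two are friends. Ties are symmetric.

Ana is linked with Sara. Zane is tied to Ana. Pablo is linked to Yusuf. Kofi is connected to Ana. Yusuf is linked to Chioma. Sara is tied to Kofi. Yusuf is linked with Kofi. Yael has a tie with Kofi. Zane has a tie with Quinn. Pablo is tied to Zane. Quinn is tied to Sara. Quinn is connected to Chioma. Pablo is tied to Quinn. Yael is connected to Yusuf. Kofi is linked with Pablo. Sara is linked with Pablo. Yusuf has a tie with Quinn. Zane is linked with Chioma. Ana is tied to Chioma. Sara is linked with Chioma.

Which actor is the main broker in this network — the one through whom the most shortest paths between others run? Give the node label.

Unnormalized betweenness of each node: Ana:77/60, Chioma:28/15, Kofi:239/60, Pablo:31/15, Quinn:77/60, Sara:19/12, Yael:0, Yusuf:241/60, Zane:11/12.
Yusuf has the largest value, 241/60, making it the main broker — the node through which the most shortest paths run.

Yusuf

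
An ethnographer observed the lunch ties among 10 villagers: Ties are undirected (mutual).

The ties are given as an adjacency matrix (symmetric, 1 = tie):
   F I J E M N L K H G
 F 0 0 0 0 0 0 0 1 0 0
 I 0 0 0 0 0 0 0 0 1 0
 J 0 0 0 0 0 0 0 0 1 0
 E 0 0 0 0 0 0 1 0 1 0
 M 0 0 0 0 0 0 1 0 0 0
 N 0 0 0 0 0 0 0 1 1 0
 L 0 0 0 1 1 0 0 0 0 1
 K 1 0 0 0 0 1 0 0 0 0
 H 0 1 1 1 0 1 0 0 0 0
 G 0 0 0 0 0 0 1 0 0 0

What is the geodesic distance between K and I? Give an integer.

One shortest route is K – N – H – I, which uses 3 edges, and at distance 2 from K we only reach {H}, which does not include I. So d(K,I) = 3.

3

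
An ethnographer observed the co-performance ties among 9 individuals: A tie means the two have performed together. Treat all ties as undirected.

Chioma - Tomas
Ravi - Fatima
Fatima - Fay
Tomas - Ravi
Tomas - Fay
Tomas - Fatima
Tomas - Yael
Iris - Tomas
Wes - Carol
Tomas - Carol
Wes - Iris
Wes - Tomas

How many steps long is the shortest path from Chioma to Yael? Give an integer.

One shortest route is Chioma – Tomas – Yael, which uses 2 edges, and Chioma and Yael are not directly tied, so nothing shorter exists. So d(Chioma,Yael) = 2.

2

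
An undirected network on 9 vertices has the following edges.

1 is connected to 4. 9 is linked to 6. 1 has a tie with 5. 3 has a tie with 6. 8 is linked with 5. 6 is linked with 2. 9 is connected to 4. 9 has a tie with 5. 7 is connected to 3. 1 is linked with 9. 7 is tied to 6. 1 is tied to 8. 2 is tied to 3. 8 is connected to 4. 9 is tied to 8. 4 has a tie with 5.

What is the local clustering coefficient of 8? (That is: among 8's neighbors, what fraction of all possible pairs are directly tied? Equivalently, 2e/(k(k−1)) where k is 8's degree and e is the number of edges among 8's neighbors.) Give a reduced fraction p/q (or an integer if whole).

1

8's neighbors: 1, 4, 5, and 9 (k = 4).
Possible neighbor pairs: C(4,2) = 6. Edges among them: 1–4, 1–5, 1–9, 4–5, 4–9, 5–9 → e = 6.
Clustering(8) = 6/6 = 1.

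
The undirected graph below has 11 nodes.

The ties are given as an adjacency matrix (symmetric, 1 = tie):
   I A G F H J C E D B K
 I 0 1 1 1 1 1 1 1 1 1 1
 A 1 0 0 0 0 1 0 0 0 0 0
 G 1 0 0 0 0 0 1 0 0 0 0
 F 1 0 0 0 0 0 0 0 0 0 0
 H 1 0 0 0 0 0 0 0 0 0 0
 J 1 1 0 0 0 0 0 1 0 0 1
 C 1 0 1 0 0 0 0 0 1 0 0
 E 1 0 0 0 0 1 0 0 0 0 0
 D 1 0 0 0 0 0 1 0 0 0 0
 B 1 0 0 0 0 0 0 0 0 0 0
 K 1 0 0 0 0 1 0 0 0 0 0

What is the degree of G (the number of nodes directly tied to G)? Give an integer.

2

G is directly tied to C and I. That is 2 neighbors, so the degree of G is 2.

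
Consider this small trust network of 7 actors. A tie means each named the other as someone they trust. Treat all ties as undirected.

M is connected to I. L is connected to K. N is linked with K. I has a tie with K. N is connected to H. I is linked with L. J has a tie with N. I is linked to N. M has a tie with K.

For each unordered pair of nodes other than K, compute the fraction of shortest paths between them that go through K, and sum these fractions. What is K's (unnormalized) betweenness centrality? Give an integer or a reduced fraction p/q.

7/2

Pairs whose geodesics pass through K — H–L: 1/2; H–M: 1/2; J–L: 1/2; J–M: 1/2; N–L: 1/2; N–M: 1/2; L–M: 1/2.
All other pairs contribute 0.
Summing the contributions gives betweenness(K) = 7/2.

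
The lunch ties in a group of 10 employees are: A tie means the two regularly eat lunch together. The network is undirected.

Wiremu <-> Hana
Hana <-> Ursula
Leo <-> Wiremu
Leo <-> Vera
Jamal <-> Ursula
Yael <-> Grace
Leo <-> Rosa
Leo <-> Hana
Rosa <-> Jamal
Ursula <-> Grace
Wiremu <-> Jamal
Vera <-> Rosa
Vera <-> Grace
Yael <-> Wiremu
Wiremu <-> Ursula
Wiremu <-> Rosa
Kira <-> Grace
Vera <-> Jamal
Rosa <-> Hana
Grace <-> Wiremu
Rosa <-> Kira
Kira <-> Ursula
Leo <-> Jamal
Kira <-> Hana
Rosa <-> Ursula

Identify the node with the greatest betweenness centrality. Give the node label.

Wiremu

Unnormalized betweenness of each node: Grace:23/6, Hana:1, Jamal:5/6, Kira:7/12, Leo:1, Rosa:10/3, Ursula:23/12, Vera:13/12, Wiremu:77/12, Yael:0.
Wiremu has the largest value, 77/12, making it the main broker — the node through which the most shortest paths run.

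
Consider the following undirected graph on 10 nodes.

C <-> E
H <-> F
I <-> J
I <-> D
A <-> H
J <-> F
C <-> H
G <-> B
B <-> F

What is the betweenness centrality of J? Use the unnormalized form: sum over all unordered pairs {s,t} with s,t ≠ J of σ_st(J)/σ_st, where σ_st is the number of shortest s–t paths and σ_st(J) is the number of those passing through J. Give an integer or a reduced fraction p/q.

14

Pairs whose geodesics pass through J — A–D: 1; A–I: 1; B–D: 1; B–I: 1; F–D: 1; F–I: 1; G–D: 1; G–I: 1; C–D: 1; C–I: 1; E–D: 1; E–I: 1; D–H: 1; I–H: 1.
All other pairs contribute 0.
Summing the contributions gives betweenness(J) = 14.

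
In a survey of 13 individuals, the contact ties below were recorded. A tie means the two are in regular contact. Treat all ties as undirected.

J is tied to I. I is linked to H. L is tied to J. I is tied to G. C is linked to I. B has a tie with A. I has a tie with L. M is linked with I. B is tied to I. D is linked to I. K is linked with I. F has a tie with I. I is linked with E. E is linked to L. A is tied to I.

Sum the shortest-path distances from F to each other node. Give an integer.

23

Distances from F: A:2, B:2, C:2, D:2, E:2, G:2, H:2, I:1, J:2, K:2, L:2, M:2.
Sum = 2 + 2 + 2 + 2 + 2 + 2 + 2 + 1 + 2 + 2 + 2 + 2 = 23.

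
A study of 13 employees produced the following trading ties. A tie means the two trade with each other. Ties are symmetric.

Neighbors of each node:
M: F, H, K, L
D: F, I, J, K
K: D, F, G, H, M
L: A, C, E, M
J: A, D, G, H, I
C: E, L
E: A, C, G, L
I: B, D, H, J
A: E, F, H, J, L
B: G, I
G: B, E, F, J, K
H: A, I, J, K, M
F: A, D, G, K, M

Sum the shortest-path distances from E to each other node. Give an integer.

22

Distances from E: A:1, B:2, C:1, D:3, F:2, G:1, H:2, I:3, J:2, K:2, L:1, M:2.
Sum = 1 + 2 + 1 + 3 + 2 + 1 + 2 + 3 + 2 + 2 + 1 + 2 = 22.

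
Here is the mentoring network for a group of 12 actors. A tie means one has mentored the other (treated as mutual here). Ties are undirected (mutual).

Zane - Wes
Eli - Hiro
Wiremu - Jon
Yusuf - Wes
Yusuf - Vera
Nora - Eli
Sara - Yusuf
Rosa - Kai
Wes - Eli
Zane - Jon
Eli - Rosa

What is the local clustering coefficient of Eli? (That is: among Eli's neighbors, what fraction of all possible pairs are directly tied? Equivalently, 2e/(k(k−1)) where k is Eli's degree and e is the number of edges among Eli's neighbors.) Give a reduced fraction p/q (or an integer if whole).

0

Eli's neighbors: Hiro, Nora, Rosa, and Wes (k = 4).
Possible neighbor pairs: C(4,2) = 6. Edges among them: none → e = 0.
Clustering(Eli) = 0/6 = 0.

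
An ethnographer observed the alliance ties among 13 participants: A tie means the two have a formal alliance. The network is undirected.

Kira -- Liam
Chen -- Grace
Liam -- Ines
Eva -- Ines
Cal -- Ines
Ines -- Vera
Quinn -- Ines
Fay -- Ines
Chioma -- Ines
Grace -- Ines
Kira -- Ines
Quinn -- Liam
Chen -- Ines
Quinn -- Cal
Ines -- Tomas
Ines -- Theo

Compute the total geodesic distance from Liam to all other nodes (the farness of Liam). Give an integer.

Distances from Liam: Cal:2, Chen:2, Chioma:2, Eva:2, Fay:2, Grace:2, Ines:1, Kira:1, Quinn:1, Theo:2, Tomas:2, Vera:2.
Sum = 2 + 2 + 2 + 2 + 2 + 2 + 1 + 1 + 1 + 2 + 2 + 2 = 21.

21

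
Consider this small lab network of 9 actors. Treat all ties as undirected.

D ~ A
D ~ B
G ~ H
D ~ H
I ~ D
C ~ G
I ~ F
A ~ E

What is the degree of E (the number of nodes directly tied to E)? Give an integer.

1

E is directly tied to A. That is 1 neighbor, so the degree of E is 1.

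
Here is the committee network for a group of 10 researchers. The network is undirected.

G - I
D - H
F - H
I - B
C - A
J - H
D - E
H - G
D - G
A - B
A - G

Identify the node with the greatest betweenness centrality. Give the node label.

Unnormalized betweenness of each node: A:11, B:1, C:0, D:8, E:0, F:0, G:21, H:15, I:3, J:0.
G has the largest value, 21, making it the main broker — the node through which the most shortest paths run.

G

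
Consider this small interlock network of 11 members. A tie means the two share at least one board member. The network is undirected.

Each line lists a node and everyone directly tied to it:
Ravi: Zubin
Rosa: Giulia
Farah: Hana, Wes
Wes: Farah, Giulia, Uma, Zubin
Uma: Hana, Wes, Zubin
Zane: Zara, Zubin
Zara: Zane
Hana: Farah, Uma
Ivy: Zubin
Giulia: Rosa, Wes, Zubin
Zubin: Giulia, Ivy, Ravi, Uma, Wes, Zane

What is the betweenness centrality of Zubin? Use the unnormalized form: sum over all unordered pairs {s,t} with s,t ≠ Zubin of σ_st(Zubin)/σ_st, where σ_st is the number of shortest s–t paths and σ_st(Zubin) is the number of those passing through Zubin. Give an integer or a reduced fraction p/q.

Pairs whose geodesics pass through Zubin — Zara–Giulia: 1; Zara–Wes: 1; Zara–Ravi: 1; Zara–Hana: 1; Zara–Uma: 1; Zara–Rosa: 1; Zara–Ivy: 1; Zara–Farah: 1; Giulia–Zane: 1; Giulia–Ravi: 1; Giulia–Hana: 1/3; Giulia–Uma: 1/2; Giulia–Ivy: 1; Wes–Zane: 1 … (+19 more pairs).
All other pairs contribute 0.
Summing the contributions gives betweenness(Zubin) = 92/3.

92/3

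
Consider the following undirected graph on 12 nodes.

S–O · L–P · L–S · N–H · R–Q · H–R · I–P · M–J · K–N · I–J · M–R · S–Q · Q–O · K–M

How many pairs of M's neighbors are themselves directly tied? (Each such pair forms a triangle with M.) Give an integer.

M's neighbors are J, K, and R, but none of them are tied to each other, so no triangle contains M.

0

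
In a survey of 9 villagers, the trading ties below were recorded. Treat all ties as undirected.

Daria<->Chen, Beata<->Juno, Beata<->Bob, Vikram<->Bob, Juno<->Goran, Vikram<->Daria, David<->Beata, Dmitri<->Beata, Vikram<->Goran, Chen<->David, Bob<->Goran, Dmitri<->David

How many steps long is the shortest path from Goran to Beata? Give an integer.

2

One shortest route is Goran – Bob – Beata, which uses 2 edges, and Goran and Beata are not directly tied, so nothing shorter exists. So d(Goran,Beata) = 2.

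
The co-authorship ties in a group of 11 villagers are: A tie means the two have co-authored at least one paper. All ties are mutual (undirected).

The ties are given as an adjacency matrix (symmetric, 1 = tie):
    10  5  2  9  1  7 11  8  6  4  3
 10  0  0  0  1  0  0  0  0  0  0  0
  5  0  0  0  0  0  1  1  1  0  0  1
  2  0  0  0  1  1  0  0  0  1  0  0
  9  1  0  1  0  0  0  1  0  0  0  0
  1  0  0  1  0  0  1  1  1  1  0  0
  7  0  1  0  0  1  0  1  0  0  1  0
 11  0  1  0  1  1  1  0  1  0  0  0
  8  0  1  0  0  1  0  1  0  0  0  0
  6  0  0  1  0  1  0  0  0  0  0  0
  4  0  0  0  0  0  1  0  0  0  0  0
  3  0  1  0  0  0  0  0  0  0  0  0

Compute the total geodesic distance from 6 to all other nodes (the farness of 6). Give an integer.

23

Distances from 6: 1:1, 2:1, 3:4, 4:3, 5:3, 7:2, 8:2, 9:2, 10:3, 11:2.
Sum = 1 + 1 + 4 + 3 + 3 + 2 + 2 + 2 + 3 + 2 = 23.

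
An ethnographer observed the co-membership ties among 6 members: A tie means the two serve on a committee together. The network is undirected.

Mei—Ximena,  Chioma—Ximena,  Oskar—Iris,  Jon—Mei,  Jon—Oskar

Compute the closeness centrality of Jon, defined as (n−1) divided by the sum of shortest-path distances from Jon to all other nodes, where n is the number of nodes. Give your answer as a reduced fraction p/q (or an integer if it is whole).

5/9

Distances from Jon: Chioma:3, Iris:2, Mei:1, Oskar:1, Ximena:2. Sum = 9.
n = 6, so closeness = 5/9.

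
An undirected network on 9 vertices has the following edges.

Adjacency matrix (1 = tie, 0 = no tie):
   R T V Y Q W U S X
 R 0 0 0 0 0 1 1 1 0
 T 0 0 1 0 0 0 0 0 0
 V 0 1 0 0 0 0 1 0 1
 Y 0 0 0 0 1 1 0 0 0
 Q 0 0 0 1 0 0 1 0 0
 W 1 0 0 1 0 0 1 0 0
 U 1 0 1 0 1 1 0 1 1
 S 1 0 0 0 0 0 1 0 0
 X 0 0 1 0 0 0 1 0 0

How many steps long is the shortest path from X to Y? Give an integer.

3

One shortest route is X – U – Q – Y, which uses 3 edges, and at distance 2 from X we only reach {Q, R, S, T, W}, which does not include Y. So d(X,Y) = 3.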